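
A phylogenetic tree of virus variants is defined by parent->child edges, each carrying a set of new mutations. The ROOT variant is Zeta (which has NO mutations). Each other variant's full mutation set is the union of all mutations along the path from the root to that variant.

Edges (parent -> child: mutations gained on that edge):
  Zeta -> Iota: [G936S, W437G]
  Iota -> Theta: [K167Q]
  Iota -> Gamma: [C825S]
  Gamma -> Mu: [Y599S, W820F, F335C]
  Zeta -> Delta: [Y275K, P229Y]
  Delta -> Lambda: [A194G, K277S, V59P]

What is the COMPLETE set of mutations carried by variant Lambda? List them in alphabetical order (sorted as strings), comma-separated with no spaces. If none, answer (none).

Answer: A194G,K277S,P229Y,V59P,Y275K

Derivation:
At Zeta: gained [] -> total []
At Delta: gained ['Y275K', 'P229Y'] -> total ['P229Y', 'Y275K']
At Lambda: gained ['A194G', 'K277S', 'V59P'] -> total ['A194G', 'K277S', 'P229Y', 'V59P', 'Y275K']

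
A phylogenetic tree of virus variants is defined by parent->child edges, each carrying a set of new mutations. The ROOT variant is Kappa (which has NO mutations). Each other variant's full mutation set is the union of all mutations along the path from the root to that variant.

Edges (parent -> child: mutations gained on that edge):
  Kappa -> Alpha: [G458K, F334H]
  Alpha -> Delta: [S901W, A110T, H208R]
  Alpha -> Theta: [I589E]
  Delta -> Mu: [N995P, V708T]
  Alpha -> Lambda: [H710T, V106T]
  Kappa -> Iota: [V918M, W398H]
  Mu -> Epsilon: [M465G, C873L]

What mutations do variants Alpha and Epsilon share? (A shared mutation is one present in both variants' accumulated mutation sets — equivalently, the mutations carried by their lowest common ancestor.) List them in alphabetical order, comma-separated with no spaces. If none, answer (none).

Accumulating mutations along path to Alpha:
  At Kappa: gained [] -> total []
  At Alpha: gained ['G458K', 'F334H'] -> total ['F334H', 'G458K']
Mutations(Alpha) = ['F334H', 'G458K']
Accumulating mutations along path to Epsilon:
  At Kappa: gained [] -> total []
  At Alpha: gained ['G458K', 'F334H'] -> total ['F334H', 'G458K']
  At Delta: gained ['S901W', 'A110T', 'H208R'] -> total ['A110T', 'F334H', 'G458K', 'H208R', 'S901W']
  At Mu: gained ['N995P', 'V708T'] -> total ['A110T', 'F334H', 'G458K', 'H208R', 'N995P', 'S901W', 'V708T']
  At Epsilon: gained ['M465G', 'C873L'] -> total ['A110T', 'C873L', 'F334H', 'G458K', 'H208R', 'M465G', 'N995P', 'S901W', 'V708T']
Mutations(Epsilon) = ['A110T', 'C873L', 'F334H', 'G458K', 'H208R', 'M465G', 'N995P', 'S901W', 'V708T']
Intersection: ['F334H', 'G458K'] ∩ ['A110T', 'C873L', 'F334H', 'G458K', 'H208R', 'M465G', 'N995P', 'S901W', 'V708T'] = ['F334H', 'G458K']

Answer: F334H,G458K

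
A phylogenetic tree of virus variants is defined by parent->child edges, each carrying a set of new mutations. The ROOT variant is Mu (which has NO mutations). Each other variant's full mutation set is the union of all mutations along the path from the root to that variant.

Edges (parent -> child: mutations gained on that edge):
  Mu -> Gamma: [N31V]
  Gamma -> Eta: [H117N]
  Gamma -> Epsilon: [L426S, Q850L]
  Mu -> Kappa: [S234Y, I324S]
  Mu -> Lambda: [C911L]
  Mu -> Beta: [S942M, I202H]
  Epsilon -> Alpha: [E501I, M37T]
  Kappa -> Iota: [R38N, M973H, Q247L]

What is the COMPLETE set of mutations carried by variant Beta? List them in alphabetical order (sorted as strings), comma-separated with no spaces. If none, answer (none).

At Mu: gained [] -> total []
At Beta: gained ['S942M', 'I202H'] -> total ['I202H', 'S942M']

Answer: I202H,S942M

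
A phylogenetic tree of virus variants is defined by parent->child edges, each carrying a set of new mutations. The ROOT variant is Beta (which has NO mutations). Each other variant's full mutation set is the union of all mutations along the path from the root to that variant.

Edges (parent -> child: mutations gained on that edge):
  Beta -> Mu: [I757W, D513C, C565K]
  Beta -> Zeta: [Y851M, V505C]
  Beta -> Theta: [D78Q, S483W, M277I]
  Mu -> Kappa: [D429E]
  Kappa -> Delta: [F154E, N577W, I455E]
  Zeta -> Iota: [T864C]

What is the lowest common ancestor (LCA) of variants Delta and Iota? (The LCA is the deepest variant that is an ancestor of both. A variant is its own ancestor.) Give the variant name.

Path from root to Delta: Beta -> Mu -> Kappa -> Delta
  ancestors of Delta: {Beta, Mu, Kappa, Delta}
Path from root to Iota: Beta -> Zeta -> Iota
  ancestors of Iota: {Beta, Zeta, Iota}
Common ancestors: {Beta}
Walk up from Iota: Iota (not in ancestors of Delta), Zeta (not in ancestors of Delta), Beta (in ancestors of Delta)
Deepest common ancestor (LCA) = Beta

Answer: Beta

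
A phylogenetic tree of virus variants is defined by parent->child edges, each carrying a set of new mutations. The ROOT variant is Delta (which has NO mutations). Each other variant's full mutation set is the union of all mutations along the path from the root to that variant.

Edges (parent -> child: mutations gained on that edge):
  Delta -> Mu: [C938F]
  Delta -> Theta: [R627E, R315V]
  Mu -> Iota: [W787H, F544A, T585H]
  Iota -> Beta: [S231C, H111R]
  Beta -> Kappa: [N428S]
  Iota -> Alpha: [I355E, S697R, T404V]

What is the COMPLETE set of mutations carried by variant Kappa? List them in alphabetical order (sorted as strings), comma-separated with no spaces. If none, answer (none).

At Delta: gained [] -> total []
At Mu: gained ['C938F'] -> total ['C938F']
At Iota: gained ['W787H', 'F544A', 'T585H'] -> total ['C938F', 'F544A', 'T585H', 'W787H']
At Beta: gained ['S231C', 'H111R'] -> total ['C938F', 'F544A', 'H111R', 'S231C', 'T585H', 'W787H']
At Kappa: gained ['N428S'] -> total ['C938F', 'F544A', 'H111R', 'N428S', 'S231C', 'T585H', 'W787H']

Answer: C938F,F544A,H111R,N428S,S231C,T585H,W787H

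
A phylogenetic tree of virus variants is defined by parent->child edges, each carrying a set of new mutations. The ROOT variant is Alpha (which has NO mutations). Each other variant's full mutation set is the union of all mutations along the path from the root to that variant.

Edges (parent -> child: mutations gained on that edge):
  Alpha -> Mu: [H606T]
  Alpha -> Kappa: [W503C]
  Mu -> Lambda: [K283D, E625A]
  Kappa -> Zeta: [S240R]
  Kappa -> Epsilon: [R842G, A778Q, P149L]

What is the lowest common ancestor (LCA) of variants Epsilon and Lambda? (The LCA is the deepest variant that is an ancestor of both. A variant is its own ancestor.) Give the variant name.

Path from root to Epsilon: Alpha -> Kappa -> Epsilon
  ancestors of Epsilon: {Alpha, Kappa, Epsilon}
Path from root to Lambda: Alpha -> Mu -> Lambda
  ancestors of Lambda: {Alpha, Mu, Lambda}
Common ancestors: {Alpha}
Walk up from Lambda: Lambda (not in ancestors of Epsilon), Mu (not in ancestors of Epsilon), Alpha (in ancestors of Epsilon)
Deepest common ancestor (LCA) = Alpha

Answer: Alpha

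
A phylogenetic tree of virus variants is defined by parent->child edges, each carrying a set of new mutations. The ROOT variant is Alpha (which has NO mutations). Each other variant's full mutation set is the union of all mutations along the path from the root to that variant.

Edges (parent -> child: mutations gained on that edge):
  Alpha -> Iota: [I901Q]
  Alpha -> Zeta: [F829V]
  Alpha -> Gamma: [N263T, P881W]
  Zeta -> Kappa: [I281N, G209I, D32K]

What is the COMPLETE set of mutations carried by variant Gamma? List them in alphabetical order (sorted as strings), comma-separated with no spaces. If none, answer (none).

Answer: N263T,P881W

Derivation:
At Alpha: gained [] -> total []
At Gamma: gained ['N263T', 'P881W'] -> total ['N263T', 'P881W']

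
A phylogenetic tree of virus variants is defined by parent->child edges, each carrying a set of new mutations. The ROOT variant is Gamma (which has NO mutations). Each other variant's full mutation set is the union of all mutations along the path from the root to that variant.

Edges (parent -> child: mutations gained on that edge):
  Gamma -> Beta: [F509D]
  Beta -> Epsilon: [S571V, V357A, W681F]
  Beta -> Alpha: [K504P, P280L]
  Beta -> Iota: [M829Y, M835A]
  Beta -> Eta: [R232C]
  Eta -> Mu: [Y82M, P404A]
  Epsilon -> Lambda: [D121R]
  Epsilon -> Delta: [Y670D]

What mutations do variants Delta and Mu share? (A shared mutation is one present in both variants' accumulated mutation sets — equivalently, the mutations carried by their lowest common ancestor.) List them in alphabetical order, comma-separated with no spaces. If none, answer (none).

Answer: F509D

Derivation:
Accumulating mutations along path to Delta:
  At Gamma: gained [] -> total []
  At Beta: gained ['F509D'] -> total ['F509D']
  At Epsilon: gained ['S571V', 'V357A', 'W681F'] -> total ['F509D', 'S571V', 'V357A', 'W681F']
  At Delta: gained ['Y670D'] -> total ['F509D', 'S571V', 'V357A', 'W681F', 'Y670D']
Mutations(Delta) = ['F509D', 'S571V', 'V357A', 'W681F', 'Y670D']
Accumulating mutations along path to Mu:
  At Gamma: gained [] -> total []
  At Beta: gained ['F509D'] -> total ['F509D']
  At Eta: gained ['R232C'] -> total ['F509D', 'R232C']
  At Mu: gained ['Y82M', 'P404A'] -> total ['F509D', 'P404A', 'R232C', 'Y82M']
Mutations(Mu) = ['F509D', 'P404A', 'R232C', 'Y82M']
Intersection: ['F509D', 'S571V', 'V357A', 'W681F', 'Y670D'] ∩ ['F509D', 'P404A', 'R232C', 'Y82M'] = ['F509D']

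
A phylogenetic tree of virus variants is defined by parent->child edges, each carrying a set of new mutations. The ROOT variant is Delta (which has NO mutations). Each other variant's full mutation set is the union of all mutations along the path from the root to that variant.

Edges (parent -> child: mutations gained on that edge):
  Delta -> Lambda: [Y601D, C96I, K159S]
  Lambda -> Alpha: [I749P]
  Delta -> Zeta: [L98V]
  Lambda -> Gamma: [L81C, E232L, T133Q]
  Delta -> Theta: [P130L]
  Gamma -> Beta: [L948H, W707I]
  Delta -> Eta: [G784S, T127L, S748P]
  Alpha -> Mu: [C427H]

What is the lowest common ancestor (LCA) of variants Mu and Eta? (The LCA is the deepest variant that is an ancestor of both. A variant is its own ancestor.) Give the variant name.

Path from root to Mu: Delta -> Lambda -> Alpha -> Mu
  ancestors of Mu: {Delta, Lambda, Alpha, Mu}
Path from root to Eta: Delta -> Eta
  ancestors of Eta: {Delta, Eta}
Common ancestors: {Delta}
Walk up from Eta: Eta (not in ancestors of Mu), Delta (in ancestors of Mu)
Deepest common ancestor (LCA) = Delta

Answer: Delta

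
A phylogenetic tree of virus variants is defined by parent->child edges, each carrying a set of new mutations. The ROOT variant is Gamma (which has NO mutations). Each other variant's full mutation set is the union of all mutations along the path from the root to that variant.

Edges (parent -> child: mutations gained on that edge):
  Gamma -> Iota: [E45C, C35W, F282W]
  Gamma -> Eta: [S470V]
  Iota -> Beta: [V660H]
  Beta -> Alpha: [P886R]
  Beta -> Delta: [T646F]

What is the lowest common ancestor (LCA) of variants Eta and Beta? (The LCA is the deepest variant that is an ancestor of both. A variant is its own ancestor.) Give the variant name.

Path from root to Eta: Gamma -> Eta
  ancestors of Eta: {Gamma, Eta}
Path from root to Beta: Gamma -> Iota -> Beta
  ancestors of Beta: {Gamma, Iota, Beta}
Common ancestors: {Gamma}
Walk up from Beta: Beta (not in ancestors of Eta), Iota (not in ancestors of Eta), Gamma (in ancestors of Eta)
Deepest common ancestor (LCA) = Gamma

Answer: Gamma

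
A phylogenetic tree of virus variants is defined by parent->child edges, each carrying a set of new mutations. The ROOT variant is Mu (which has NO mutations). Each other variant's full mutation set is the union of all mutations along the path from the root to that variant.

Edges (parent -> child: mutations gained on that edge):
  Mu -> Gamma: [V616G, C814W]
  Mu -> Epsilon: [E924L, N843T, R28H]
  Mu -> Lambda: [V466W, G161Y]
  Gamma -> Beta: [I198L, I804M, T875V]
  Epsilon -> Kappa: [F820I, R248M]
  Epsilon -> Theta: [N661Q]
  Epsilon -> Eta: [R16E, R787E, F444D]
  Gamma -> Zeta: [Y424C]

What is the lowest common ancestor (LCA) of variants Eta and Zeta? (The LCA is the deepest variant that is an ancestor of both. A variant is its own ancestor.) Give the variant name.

Answer: Mu

Derivation:
Path from root to Eta: Mu -> Epsilon -> Eta
  ancestors of Eta: {Mu, Epsilon, Eta}
Path from root to Zeta: Mu -> Gamma -> Zeta
  ancestors of Zeta: {Mu, Gamma, Zeta}
Common ancestors: {Mu}
Walk up from Zeta: Zeta (not in ancestors of Eta), Gamma (not in ancestors of Eta), Mu (in ancestors of Eta)
Deepest common ancestor (LCA) = Mu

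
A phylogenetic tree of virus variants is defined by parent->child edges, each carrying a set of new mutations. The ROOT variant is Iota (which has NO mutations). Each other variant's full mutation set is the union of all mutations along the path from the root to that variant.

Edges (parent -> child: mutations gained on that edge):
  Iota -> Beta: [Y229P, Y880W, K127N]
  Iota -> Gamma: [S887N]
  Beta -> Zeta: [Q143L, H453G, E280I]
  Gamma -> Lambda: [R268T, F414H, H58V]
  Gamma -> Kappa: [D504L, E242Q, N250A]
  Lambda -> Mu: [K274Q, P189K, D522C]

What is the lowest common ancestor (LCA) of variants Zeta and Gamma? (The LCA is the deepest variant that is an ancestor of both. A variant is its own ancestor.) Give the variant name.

Path from root to Zeta: Iota -> Beta -> Zeta
  ancestors of Zeta: {Iota, Beta, Zeta}
Path from root to Gamma: Iota -> Gamma
  ancestors of Gamma: {Iota, Gamma}
Common ancestors: {Iota}
Walk up from Gamma: Gamma (not in ancestors of Zeta), Iota (in ancestors of Zeta)
Deepest common ancestor (LCA) = Iota

Answer: Iota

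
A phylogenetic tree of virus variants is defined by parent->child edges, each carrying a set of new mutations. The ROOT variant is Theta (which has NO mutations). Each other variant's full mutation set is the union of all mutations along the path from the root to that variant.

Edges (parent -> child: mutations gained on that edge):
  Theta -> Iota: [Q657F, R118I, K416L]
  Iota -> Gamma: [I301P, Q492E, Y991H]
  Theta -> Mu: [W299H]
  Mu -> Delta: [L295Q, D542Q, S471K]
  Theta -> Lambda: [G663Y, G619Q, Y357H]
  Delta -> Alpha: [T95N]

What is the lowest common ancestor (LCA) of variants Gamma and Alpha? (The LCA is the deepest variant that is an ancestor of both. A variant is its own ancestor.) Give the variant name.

Path from root to Gamma: Theta -> Iota -> Gamma
  ancestors of Gamma: {Theta, Iota, Gamma}
Path from root to Alpha: Theta -> Mu -> Delta -> Alpha
  ancestors of Alpha: {Theta, Mu, Delta, Alpha}
Common ancestors: {Theta}
Walk up from Alpha: Alpha (not in ancestors of Gamma), Delta (not in ancestors of Gamma), Mu (not in ancestors of Gamma), Theta (in ancestors of Gamma)
Deepest common ancestor (LCA) = Theta

Answer: Theta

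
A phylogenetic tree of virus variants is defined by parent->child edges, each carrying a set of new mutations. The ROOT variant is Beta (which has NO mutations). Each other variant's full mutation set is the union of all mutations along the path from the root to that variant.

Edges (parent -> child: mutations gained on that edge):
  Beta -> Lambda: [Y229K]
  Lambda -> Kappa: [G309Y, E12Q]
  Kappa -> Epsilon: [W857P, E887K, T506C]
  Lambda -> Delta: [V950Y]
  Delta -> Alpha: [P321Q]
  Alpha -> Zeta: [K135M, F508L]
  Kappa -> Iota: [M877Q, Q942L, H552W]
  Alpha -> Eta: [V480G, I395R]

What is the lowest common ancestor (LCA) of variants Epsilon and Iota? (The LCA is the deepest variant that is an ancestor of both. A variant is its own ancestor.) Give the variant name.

Path from root to Epsilon: Beta -> Lambda -> Kappa -> Epsilon
  ancestors of Epsilon: {Beta, Lambda, Kappa, Epsilon}
Path from root to Iota: Beta -> Lambda -> Kappa -> Iota
  ancestors of Iota: {Beta, Lambda, Kappa, Iota}
Common ancestors: {Beta, Lambda, Kappa}
Walk up from Iota: Iota (not in ancestors of Epsilon), Kappa (in ancestors of Epsilon), Lambda (in ancestors of Epsilon), Beta (in ancestors of Epsilon)
Deepest common ancestor (LCA) = Kappa

Answer: Kappa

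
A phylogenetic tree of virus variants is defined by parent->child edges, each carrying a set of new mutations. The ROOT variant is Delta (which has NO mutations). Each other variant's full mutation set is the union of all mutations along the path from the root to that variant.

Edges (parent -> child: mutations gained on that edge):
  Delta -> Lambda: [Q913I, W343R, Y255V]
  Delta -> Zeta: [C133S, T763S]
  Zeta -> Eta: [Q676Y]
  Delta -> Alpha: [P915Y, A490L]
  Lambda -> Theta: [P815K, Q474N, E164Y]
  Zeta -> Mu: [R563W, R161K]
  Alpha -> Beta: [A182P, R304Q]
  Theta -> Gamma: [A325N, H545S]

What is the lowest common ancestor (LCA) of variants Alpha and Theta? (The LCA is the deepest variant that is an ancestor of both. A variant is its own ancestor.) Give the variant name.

Path from root to Alpha: Delta -> Alpha
  ancestors of Alpha: {Delta, Alpha}
Path from root to Theta: Delta -> Lambda -> Theta
  ancestors of Theta: {Delta, Lambda, Theta}
Common ancestors: {Delta}
Walk up from Theta: Theta (not in ancestors of Alpha), Lambda (not in ancestors of Alpha), Delta (in ancestors of Alpha)
Deepest common ancestor (LCA) = Delta

Answer: Delta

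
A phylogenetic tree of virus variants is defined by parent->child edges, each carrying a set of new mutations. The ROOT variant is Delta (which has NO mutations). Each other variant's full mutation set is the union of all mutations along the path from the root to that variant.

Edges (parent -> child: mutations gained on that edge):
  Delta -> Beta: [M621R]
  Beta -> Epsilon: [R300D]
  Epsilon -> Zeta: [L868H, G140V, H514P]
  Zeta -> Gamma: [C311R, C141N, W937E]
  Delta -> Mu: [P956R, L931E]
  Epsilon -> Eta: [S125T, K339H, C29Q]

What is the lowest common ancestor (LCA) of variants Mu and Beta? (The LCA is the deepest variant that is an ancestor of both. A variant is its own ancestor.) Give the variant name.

Path from root to Mu: Delta -> Mu
  ancestors of Mu: {Delta, Mu}
Path from root to Beta: Delta -> Beta
  ancestors of Beta: {Delta, Beta}
Common ancestors: {Delta}
Walk up from Beta: Beta (not in ancestors of Mu), Delta (in ancestors of Mu)
Deepest common ancestor (LCA) = Delta

Answer: Delta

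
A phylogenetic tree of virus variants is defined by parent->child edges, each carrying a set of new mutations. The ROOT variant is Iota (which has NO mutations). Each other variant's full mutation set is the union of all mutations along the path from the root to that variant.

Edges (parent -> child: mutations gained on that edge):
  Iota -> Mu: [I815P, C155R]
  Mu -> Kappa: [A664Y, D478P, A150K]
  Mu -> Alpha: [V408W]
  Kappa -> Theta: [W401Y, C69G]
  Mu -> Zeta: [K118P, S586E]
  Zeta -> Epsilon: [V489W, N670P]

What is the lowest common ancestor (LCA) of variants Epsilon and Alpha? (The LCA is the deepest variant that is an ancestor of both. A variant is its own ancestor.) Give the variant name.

Answer: Mu

Derivation:
Path from root to Epsilon: Iota -> Mu -> Zeta -> Epsilon
  ancestors of Epsilon: {Iota, Mu, Zeta, Epsilon}
Path from root to Alpha: Iota -> Mu -> Alpha
  ancestors of Alpha: {Iota, Mu, Alpha}
Common ancestors: {Iota, Mu}
Walk up from Alpha: Alpha (not in ancestors of Epsilon), Mu (in ancestors of Epsilon), Iota (in ancestors of Epsilon)
Deepest common ancestor (LCA) = Mu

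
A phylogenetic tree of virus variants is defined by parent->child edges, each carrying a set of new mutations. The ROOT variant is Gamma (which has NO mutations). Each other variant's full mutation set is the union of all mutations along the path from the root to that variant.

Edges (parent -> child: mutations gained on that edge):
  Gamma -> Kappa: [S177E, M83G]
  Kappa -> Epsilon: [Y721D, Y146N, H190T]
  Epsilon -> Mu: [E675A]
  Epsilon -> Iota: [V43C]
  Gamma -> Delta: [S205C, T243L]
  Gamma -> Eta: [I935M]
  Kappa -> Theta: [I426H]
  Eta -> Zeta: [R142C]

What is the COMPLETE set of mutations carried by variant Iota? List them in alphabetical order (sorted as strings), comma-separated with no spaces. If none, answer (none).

At Gamma: gained [] -> total []
At Kappa: gained ['S177E', 'M83G'] -> total ['M83G', 'S177E']
At Epsilon: gained ['Y721D', 'Y146N', 'H190T'] -> total ['H190T', 'M83G', 'S177E', 'Y146N', 'Y721D']
At Iota: gained ['V43C'] -> total ['H190T', 'M83G', 'S177E', 'V43C', 'Y146N', 'Y721D']

Answer: H190T,M83G,S177E,V43C,Y146N,Y721D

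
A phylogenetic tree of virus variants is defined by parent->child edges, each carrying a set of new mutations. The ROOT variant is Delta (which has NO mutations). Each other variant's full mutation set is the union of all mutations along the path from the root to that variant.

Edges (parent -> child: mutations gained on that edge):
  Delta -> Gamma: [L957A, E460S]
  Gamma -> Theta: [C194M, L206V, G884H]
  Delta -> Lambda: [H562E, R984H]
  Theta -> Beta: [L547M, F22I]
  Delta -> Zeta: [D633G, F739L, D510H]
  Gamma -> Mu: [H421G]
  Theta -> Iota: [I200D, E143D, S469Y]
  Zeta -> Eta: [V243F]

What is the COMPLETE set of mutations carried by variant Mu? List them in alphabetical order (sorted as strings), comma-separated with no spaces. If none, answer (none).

At Delta: gained [] -> total []
At Gamma: gained ['L957A', 'E460S'] -> total ['E460S', 'L957A']
At Mu: gained ['H421G'] -> total ['E460S', 'H421G', 'L957A']

Answer: E460S,H421G,L957A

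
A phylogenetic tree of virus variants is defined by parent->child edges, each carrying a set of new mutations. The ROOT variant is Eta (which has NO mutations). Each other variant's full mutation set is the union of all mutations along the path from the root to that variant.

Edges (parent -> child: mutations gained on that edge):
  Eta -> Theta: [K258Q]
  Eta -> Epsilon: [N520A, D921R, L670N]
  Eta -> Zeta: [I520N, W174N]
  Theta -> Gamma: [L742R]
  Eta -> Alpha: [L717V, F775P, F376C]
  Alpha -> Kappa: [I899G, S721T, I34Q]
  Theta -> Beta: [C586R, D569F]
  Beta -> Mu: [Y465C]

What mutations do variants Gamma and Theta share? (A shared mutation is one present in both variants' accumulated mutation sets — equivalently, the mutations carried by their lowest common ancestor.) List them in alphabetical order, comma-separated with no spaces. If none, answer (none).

Answer: K258Q

Derivation:
Accumulating mutations along path to Gamma:
  At Eta: gained [] -> total []
  At Theta: gained ['K258Q'] -> total ['K258Q']
  At Gamma: gained ['L742R'] -> total ['K258Q', 'L742R']
Mutations(Gamma) = ['K258Q', 'L742R']
Accumulating mutations along path to Theta:
  At Eta: gained [] -> total []
  At Theta: gained ['K258Q'] -> total ['K258Q']
Mutations(Theta) = ['K258Q']
Intersection: ['K258Q', 'L742R'] ∩ ['K258Q'] = ['K258Q']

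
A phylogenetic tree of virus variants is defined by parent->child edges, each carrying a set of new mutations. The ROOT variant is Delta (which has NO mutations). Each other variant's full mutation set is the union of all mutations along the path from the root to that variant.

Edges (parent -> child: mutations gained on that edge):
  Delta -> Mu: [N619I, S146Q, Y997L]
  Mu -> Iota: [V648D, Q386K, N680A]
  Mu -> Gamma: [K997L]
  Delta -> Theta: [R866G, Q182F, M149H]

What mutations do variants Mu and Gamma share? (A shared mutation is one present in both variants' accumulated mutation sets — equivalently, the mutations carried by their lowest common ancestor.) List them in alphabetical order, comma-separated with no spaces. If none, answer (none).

Accumulating mutations along path to Mu:
  At Delta: gained [] -> total []
  At Mu: gained ['N619I', 'S146Q', 'Y997L'] -> total ['N619I', 'S146Q', 'Y997L']
Mutations(Mu) = ['N619I', 'S146Q', 'Y997L']
Accumulating mutations along path to Gamma:
  At Delta: gained [] -> total []
  At Mu: gained ['N619I', 'S146Q', 'Y997L'] -> total ['N619I', 'S146Q', 'Y997L']
  At Gamma: gained ['K997L'] -> total ['K997L', 'N619I', 'S146Q', 'Y997L']
Mutations(Gamma) = ['K997L', 'N619I', 'S146Q', 'Y997L']
Intersection: ['N619I', 'S146Q', 'Y997L'] ∩ ['K997L', 'N619I', 'S146Q', 'Y997L'] = ['N619I', 'S146Q', 'Y997L']

Answer: N619I,S146Q,Y997L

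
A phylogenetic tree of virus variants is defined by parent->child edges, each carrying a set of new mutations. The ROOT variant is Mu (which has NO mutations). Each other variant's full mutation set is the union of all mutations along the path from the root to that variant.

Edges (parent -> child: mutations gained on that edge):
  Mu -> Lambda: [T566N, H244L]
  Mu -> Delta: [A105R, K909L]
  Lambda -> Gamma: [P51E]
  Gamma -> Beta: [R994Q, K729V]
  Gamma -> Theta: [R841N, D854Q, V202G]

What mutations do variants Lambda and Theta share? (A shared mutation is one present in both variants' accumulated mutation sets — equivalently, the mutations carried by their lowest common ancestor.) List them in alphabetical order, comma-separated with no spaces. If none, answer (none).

Accumulating mutations along path to Lambda:
  At Mu: gained [] -> total []
  At Lambda: gained ['T566N', 'H244L'] -> total ['H244L', 'T566N']
Mutations(Lambda) = ['H244L', 'T566N']
Accumulating mutations along path to Theta:
  At Mu: gained [] -> total []
  At Lambda: gained ['T566N', 'H244L'] -> total ['H244L', 'T566N']
  At Gamma: gained ['P51E'] -> total ['H244L', 'P51E', 'T566N']
  At Theta: gained ['R841N', 'D854Q', 'V202G'] -> total ['D854Q', 'H244L', 'P51E', 'R841N', 'T566N', 'V202G']
Mutations(Theta) = ['D854Q', 'H244L', 'P51E', 'R841N', 'T566N', 'V202G']
Intersection: ['H244L', 'T566N'] ∩ ['D854Q', 'H244L', 'P51E', 'R841N', 'T566N', 'V202G'] = ['H244L', 'T566N']

Answer: H244L,T566N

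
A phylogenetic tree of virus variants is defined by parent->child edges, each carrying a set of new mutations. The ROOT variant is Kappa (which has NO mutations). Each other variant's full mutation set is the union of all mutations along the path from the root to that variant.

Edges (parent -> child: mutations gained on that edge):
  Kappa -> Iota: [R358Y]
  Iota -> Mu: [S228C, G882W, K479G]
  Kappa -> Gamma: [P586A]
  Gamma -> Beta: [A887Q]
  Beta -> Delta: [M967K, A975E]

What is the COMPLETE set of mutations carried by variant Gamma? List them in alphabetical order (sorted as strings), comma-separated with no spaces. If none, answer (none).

Answer: P586A

Derivation:
At Kappa: gained [] -> total []
At Gamma: gained ['P586A'] -> total ['P586A']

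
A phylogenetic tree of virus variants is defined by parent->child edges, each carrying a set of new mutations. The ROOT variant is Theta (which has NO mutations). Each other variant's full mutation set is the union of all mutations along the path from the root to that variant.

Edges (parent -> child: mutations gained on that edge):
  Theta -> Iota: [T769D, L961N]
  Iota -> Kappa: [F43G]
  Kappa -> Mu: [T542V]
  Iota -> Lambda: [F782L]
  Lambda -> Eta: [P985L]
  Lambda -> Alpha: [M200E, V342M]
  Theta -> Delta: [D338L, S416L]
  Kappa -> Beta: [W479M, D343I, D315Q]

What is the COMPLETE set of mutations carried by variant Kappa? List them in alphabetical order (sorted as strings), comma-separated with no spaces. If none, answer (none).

Answer: F43G,L961N,T769D

Derivation:
At Theta: gained [] -> total []
At Iota: gained ['T769D', 'L961N'] -> total ['L961N', 'T769D']
At Kappa: gained ['F43G'] -> total ['F43G', 'L961N', 'T769D']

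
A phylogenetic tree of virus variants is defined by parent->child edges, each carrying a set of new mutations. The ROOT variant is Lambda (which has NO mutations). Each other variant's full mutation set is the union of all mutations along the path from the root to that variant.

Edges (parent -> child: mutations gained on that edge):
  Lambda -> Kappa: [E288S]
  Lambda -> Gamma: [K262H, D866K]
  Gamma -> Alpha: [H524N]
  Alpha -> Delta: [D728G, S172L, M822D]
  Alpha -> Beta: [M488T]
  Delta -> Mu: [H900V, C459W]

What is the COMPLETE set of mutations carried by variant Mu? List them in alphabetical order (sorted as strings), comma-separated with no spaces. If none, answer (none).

At Lambda: gained [] -> total []
At Gamma: gained ['K262H', 'D866K'] -> total ['D866K', 'K262H']
At Alpha: gained ['H524N'] -> total ['D866K', 'H524N', 'K262H']
At Delta: gained ['D728G', 'S172L', 'M822D'] -> total ['D728G', 'D866K', 'H524N', 'K262H', 'M822D', 'S172L']
At Mu: gained ['H900V', 'C459W'] -> total ['C459W', 'D728G', 'D866K', 'H524N', 'H900V', 'K262H', 'M822D', 'S172L']

Answer: C459W,D728G,D866K,H524N,H900V,K262H,M822D,S172L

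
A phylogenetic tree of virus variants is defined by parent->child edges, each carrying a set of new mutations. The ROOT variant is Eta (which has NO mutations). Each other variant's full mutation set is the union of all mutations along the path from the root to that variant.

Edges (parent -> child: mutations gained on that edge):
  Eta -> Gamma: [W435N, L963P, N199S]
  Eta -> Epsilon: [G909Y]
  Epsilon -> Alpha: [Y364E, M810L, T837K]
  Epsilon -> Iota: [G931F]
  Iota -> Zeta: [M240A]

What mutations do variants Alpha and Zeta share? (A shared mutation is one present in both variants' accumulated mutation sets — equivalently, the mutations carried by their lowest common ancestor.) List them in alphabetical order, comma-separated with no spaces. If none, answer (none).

Answer: G909Y

Derivation:
Accumulating mutations along path to Alpha:
  At Eta: gained [] -> total []
  At Epsilon: gained ['G909Y'] -> total ['G909Y']
  At Alpha: gained ['Y364E', 'M810L', 'T837K'] -> total ['G909Y', 'M810L', 'T837K', 'Y364E']
Mutations(Alpha) = ['G909Y', 'M810L', 'T837K', 'Y364E']
Accumulating mutations along path to Zeta:
  At Eta: gained [] -> total []
  At Epsilon: gained ['G909Y'] -> total ['G909Y']
  At Iota: gained ['G931F'] -> total ['G909Y', 'G931F']
  At Zeta: gained ['M240A'] -> total ['G909Y', 'G931F', 'M240A']
Mutations(Zeta) = ['G909Y', 'G931F', 'M240A']
Intersection: ['G909Y', 'M810L', 'T837K', 'Y364E'] ∩ ['G909Y', 'G931F', 'M240A'] = ['G909Y']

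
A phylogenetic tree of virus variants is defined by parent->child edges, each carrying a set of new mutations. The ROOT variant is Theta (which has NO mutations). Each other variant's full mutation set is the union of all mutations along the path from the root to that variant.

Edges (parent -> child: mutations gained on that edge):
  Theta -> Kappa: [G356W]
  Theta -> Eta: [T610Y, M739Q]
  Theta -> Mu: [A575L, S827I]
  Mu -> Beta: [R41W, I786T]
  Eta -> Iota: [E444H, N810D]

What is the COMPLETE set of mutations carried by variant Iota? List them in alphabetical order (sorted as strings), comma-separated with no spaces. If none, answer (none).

At Theta: gained [] -> total []
At Eta: gained ['T610Y', 'M739Q'] -> total ['M739Q', 'T610Y']
At Iota: gained ['E444H', 'N810D'] -> total ['E444H', 'M739Q', 'N810D', 'T610Y']

Answer: E444H,M739Q,N810D,T610Y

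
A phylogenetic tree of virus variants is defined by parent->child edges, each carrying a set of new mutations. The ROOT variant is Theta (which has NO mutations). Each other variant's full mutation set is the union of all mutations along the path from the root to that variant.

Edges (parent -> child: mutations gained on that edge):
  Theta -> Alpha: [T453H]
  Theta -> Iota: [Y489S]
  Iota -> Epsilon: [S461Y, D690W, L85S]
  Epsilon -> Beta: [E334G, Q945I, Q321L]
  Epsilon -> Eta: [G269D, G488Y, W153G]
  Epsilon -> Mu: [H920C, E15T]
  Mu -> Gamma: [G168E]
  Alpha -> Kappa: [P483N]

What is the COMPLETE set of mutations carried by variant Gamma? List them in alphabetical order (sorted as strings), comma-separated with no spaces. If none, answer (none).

At Theta: gained [] -> total []
At Iota: gained ['Y489S'] -> total ['Y489S']
At Epsilon: gained ['S461Y', 'D690W', 'L85S'] -> total ['D690W', 'L85S', 'S461Y', 'Y489S']
At Mu: gained ['H920C', 'E15T'] -> total ['D690W', 'E15T', 'H920C', 'L85S', 'S461Y', 'Y489S']
At Gamma: gained ['G168E'] -> total ['D690W', 'E15T', 'G168E', 'H920C', 'L85S', 'S461Y', 'Y489S']

Answer: D690W,E15T,G168E,H920C,L85S,S461Y,Y489S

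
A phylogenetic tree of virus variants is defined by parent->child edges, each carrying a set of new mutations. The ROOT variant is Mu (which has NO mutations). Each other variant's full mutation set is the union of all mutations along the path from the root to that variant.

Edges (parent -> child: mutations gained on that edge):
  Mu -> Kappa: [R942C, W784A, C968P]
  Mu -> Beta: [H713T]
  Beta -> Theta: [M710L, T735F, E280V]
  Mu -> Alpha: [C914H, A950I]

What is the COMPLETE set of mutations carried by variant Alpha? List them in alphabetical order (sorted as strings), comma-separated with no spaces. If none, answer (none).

At Mu: gained [] -> total []
At Alpha: gained ['C914H', 'A950I'] -> total ['A950I', 'C914H']

Answer: A950I,C914H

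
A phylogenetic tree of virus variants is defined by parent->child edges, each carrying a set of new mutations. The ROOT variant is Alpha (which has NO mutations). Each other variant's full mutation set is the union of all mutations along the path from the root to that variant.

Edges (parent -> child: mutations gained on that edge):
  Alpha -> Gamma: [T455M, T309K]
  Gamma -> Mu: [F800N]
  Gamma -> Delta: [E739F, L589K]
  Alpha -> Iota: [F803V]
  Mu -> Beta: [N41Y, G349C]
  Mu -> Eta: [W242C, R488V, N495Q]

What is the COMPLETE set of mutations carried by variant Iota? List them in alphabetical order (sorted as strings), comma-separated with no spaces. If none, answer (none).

Answer: F803V

Derivation:
At Alpha: gained [] -> total []
At Iota: gained ['F803V'] -> total ['F803V']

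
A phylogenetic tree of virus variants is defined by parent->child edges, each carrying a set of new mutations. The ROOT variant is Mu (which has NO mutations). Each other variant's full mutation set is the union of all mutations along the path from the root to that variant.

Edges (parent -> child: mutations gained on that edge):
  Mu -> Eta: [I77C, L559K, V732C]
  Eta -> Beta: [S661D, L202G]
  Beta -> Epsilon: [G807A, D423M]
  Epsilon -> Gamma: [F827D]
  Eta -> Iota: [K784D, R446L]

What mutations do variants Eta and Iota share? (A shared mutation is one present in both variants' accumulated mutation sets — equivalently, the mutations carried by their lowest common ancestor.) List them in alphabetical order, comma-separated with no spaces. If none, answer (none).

Answer: I77C,L559K,V732C

Derivation:
Accumulating mutations along path to Eta:
  At Mu: gained [] -> total []
  At Eta: gained ['I77C', 'L559K', 'V732C'] -> total ['I77C', 'L559K', 'V732C']
Mutations(Eta) = ['I77C', 'L559K', 'V732C']
Accumulating mutations along path to Iota:
  At Mu: gained [] -> total []
  At Eta: gained ['I77C', 'L559K', 'V732C'] -> total ['I77C', 'L559K', 'V732C']
  At Iota: gained ['K784D', 'R446L'] -> total ['I77C', 'K784D', 'L559K', 'R446L', 'V732C']
Mutations(Iota) = ['I77C', 'K784D', 'L559K', 'R446L', 'V732C']
Intersection: ['I77C', 'L559K', 'V732C'] ∩ ['I77C', 'K784D', 'L559K', 'R446L', 'V732C'] = ['I77C', 'L559K', 'V732C']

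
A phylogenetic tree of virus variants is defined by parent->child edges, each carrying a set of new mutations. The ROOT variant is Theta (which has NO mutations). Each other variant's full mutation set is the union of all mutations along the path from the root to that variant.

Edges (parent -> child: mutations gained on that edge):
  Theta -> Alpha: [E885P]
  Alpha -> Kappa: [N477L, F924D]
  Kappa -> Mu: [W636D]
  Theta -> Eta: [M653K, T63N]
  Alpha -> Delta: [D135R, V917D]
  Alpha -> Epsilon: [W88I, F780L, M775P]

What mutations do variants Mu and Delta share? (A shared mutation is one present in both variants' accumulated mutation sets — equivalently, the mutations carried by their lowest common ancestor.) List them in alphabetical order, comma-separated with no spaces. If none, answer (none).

Accumulating mutations along path to Mu:
  At Theta: gained [] -> total []
  At Alpha: gained ['E885P'] -> total ['E885P']
  At Kappa: gained ['N477L', 'F924D'] -> total ['E885P', 'F924D', 'N477L']
  At Mu: gained ['W636D'] -> total ['E885P', 'F924D', 'N477L', 'W636D']
Mutations(Mu) = ['E885P', 'F924D', 'N477L', 'W636D']
Accumulating mutations along path to Delta:
  At Theta: gained [] -> total []
  At Alpha: gained ['E885P'] -> total ['E885P']
  At Delta: gained ['D135R', 'V917D'] -> total ['D135R', 'E885P', 'V917D']
Mutations(Delta) = ['D135R', 'E885P', 'V917D']
Intersection: ['E885P', 'F924D', 'N477L', 'W636D'] ∩ ['D135R', 'E885P', 'V917D'] = ['E885P']

Answer: E885P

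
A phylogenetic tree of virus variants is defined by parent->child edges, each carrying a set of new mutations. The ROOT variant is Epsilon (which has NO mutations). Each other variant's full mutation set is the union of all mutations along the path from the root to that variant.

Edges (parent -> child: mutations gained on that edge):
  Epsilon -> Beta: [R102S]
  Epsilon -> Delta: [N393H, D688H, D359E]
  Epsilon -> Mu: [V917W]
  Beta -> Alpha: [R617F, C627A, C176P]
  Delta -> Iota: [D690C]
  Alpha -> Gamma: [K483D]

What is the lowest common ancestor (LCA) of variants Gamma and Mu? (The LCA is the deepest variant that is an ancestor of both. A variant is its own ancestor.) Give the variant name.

Path from root to Gamma: Epsilon -> Beta -> Alpha -> Gamma
  ancestors of Gamma: {Epsilon, Beta, Alpha, Gamma}
Path from root to Mu: Epsilon -> Mu
  ancestors of Mu: {Epsilon, Mu}
Common ancestors: {Epsilon}
Walk up from Mu: Mu (not in ancestors of Gamma), Epsilon (in ancestors of Gamma)
Deepest common ancestor (LCA) = Epsilon

Answer: Epsilon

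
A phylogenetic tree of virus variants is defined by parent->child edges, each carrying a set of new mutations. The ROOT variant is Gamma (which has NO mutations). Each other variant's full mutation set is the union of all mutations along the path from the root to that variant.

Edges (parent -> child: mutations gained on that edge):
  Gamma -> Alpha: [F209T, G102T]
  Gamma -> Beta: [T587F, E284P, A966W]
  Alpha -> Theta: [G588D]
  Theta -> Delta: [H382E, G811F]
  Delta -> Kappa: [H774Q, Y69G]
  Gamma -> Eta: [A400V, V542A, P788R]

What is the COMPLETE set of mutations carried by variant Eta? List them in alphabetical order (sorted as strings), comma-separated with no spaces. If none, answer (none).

Answer: A400V,P788R,V542A

Derivation:
At Gamma: gained [] -> total []
At Eta: gained ['A400V', 'V542A', 'P788R'] -> total ['A400V', 'P788R', 'V542A']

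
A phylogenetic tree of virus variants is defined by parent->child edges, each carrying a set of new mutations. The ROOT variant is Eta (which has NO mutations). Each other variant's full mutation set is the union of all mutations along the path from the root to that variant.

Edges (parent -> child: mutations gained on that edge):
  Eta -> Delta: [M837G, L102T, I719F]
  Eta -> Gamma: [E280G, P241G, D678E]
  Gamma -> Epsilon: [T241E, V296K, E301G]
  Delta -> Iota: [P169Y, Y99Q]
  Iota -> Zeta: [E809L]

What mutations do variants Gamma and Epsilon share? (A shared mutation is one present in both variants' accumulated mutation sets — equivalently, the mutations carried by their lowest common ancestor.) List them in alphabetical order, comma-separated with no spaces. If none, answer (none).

Answer: D678E,E280G,P241G

Derivation:
Accumulating mutations along path to Gamma:
  At Eta: gained [] -> total []
  At Gamma: gained ['E280G', 'P241G', 'D678E'] -> total ['D678E', 'E280G', 'P241G']
Mutations(Gamma) = ['D678E', 'E280G', 'P241G']
Accumulating mutations along path to Epsilon:
  At Eta: gained [] -> total []
  At Gamma: gained ['E280G', 'P241G', 'D678E'] -> total ['D678E', 'E280G', 'P241G']
  At Epsilon: gained ['T241E', 'V296K', 'E301G'] -> total ['D678E', 'E280G', 'E301G', 'P241G', 'T241E', 'V296K']
Mutations(Epsilon) = ['D678E', 'E280G', 'E301G', 'P241G', 'T241E', 'V296K']
Intersection: ['D678E', 'E280G', 'P241G'] ∩ ['D678E', 'E280G', 'E301G', 'P241G', 'T241E', 'V296K'] = ['D678E', 'E280G', 'P241G']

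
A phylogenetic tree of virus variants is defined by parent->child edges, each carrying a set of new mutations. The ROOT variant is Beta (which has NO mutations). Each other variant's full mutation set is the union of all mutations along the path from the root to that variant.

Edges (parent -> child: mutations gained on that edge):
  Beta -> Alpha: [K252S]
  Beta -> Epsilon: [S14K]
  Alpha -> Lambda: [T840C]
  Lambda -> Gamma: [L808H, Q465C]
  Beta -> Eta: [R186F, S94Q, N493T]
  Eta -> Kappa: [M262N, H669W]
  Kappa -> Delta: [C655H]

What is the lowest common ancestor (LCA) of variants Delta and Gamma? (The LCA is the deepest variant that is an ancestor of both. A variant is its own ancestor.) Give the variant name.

Answer: Beta

Derivation:
Path from root to Delta: Beta -> Eta -> Kappa -> Delta
  ancestors of Delta: {Beta, Eta, Kappa, Delta}
Path from root to Gamma: Beta -> Alpha -> Lambda -> Gamma
  ancestors of Gamma: {Beta, Alpha, Lambda, Gamma}
Common ancestors: {Beta}
Walk up from Gamma: Gamma (not in ancestors of Delta), Lambda (not in ancestors of Delta), Alpha (not in ancestors of Delta), Beta (in ancestors of Delta)
Deepest common ancestor (LCA) = Beta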